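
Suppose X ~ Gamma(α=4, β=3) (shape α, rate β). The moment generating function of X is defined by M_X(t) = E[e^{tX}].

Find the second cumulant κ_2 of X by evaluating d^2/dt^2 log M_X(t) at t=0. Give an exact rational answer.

κ_2 = d^2K/dt^2 |_{t=0} = 4/9

M_X(t) = 81/(3 - t)^4
K_X(t) = log M_X(t) = -4*log(3 - t) + 4*log(3)
dK/dt = -4/(t - 3)
d^2K/dt^2 = 4/(t^2 - 6*t + 9)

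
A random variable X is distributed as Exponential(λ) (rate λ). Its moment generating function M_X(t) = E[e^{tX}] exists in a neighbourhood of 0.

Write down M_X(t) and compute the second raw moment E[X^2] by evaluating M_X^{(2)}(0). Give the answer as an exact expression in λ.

E[X^2] = D^2[M](0) = 2/λ^2

M_X(t) = λ/(λ - t)
D^2[M](t) = -2*λ/(-λ^3 + 3*λ^2*t - 3*λ*t^2 + t^3)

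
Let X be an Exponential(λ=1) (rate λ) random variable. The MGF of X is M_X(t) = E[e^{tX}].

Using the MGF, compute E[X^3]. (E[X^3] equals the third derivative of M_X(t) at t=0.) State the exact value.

M_X(t) = 1/(1 - t)
M^(3)(t) = 6/(t^4 - 4*t^3 + 6*t^2 - 4*t + 1)

E[X^3] = M^(3)(0) = 6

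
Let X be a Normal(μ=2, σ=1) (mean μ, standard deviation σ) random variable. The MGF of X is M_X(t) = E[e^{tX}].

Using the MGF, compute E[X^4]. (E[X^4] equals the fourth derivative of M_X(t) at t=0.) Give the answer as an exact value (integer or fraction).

E[X^4] = M^(4)(0) = 43

M_X(t) = e^(t^2/2 + 2*t)
M^(4)(t) = t^4*e^(2*t)*e^(t^2/2) + 8*t^3*e^(2*t)*e^(t^2/2) + 30*t^2*e^(2*t)*e^(t^2/2) + 56*t*e^(2*t)*e^(t^2/2) + 43*e^(2*t)*e^(t^2/2)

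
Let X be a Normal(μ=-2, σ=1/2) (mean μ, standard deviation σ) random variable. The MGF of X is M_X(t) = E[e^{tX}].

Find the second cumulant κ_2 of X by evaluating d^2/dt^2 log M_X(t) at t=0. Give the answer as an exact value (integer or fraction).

M_X(t) = e^(t^2/8 - 2*t)
K_X(t) = log M_X(t) = t^2/8 - 2*t
K^(2)(t) = 1/4

κ_2 = K^(2)(0) = 1/4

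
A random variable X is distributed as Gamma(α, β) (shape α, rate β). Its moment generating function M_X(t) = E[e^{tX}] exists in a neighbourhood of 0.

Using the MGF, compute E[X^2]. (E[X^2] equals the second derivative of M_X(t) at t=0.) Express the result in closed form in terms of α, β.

E[X^2] = M′′(0) = α*(α + 1)/β^2

M_X(t) = (β/(β - t))^α
M′(t) = -α*β^α*(1/(β - t))^α/(-β + t)
M′′(t) = (α^2*β^α*(1/(β - t))^α + α*β^α*(1/(β - t))^α)/(β^2 - 2*β*t + t^2)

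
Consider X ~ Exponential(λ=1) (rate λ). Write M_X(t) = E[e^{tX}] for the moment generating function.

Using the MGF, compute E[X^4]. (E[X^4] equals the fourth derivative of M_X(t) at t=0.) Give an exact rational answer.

E[X^4] = M′′′′(0) = 24

M_X(t) = 1/(1 - t)
M′(t) = 1/(t^2 - 2*t + 1)
M′′(t) = -2/(t^3 - 3*t^2 + 3*t - 1)
M′′′(t) = 6/(t^4 - 4*t^3 + 6*t^2 - 4*t + 1)
M′′′′(t) = -24/(t^5 - 5*t^4 + 10*t^3 - 10*t^2 + 5*t - 1)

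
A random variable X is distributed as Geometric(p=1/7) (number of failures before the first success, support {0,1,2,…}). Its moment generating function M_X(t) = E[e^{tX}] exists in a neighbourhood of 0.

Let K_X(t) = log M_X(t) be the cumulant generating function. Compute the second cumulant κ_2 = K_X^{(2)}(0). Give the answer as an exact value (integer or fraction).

M_X(t) = 1/(7*(1 - 6*e^(t)/7))
K_X(t) = log M_X(t) = -log(1 - 6*e^(t)/7) - log(7)
K^(2)(t) = 42*e^(t)/(36*e^(2*t) - 84*e^(t) + 49)

κ_2 = K^(2)(0) = 42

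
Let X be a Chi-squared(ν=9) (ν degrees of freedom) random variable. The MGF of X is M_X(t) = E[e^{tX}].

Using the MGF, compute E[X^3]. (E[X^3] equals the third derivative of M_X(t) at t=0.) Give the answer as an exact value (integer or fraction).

M_X(t) = (1 - 2*t)^(-9/2)

E[X^3] = D^3[M](0) = 1287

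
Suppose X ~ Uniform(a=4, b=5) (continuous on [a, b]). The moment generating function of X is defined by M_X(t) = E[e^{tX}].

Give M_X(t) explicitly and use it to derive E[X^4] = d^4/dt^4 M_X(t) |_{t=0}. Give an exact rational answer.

M_X(t) = (e^(5*t) - e^(4*t))/t
dM/dt = (5*t*e^(5*t) - 4*t*e^(4*t) - e^(5*t) + e^(4*t))/t^2
d^2M/dt^2 = (25*t^2*e^(5*t) - 16*t^2*e^(4*t) - 10*t*e^(5*t) + 8*t*e^(4*t) + 2*e^(5*t) - 2*e^(4*t))/t^3
d^3M/dt^3 = (125*t^3*e^(5*t) - 64*t^3*e^(4*t) - 75*t^2*e^(5*t) + 48*t^2*e^(4*t) + 30*t*e^(5*t) - 24*t*e^(4*t) - 6*e^(5*t) + 6*e^(4*t))/t^4

E[X^4] = d^4M/dt^4 |_{t=0} = 2101/5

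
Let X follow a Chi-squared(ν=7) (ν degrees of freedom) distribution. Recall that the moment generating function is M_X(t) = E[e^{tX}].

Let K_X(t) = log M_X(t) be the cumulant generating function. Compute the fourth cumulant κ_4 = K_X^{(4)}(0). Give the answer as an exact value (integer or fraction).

M_X(t) = (1 - 2*t)^(-7/2)
K_X(t) = log M_X(t) = -7*log(1 - 2*t)/2
D^4[K](t) = 336/(16*t^4 - 32*t^3 + 24*t^2 - 8*t + 1)

κ_4 = D^4[K](0) = 336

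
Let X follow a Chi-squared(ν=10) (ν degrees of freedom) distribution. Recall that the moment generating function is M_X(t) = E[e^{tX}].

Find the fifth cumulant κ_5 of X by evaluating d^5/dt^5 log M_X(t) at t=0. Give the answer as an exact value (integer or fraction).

κ_5 = K′′′′′(0) = 3840

M_X(t) = (1 - 2*t)^(-5)
K_X(t) = log M_X(t) = -5*log(1 - 2*t)
K′(t) = -10/(2*t - 1)
K′′(t) = 20/(4*t^2 - 4*t + 1)
K′′′(t) = -80/(8*t^3 - 12*t^2 + 6*t - 1)
K′′′′(t) = 480/(16*t^4 - 32*t^3 + 24*t^2 - 8*t + 1)
K′′′′′(t) = -3840/(32*t^5 - 80*t^4 + 80*t^3 - 40*t^2 + 10*t - 1)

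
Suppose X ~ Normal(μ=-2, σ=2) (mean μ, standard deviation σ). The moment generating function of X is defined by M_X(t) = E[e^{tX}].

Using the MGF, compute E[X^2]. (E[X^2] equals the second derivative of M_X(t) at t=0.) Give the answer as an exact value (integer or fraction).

M_X(t) = e^(2*t^2 - 2*t)
D^2[M](t) = (16*t^2*e^(2*t^2) - 16*t*e^(2*t^2) + 8*e^(2*t^2))*e^(-2*t)

E[X^2] = D^2[M](0) = 8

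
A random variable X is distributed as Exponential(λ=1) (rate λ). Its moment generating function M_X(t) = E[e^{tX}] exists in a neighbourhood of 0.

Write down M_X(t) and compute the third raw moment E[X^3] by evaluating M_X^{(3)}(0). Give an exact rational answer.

E[X^3] = M^(3)(0) = 6

M_X(t) = 1/(1 - t)
M^(3)(t) = 6/(t^4 - 4*t^3 + 6*t^2 - 4*t + 1)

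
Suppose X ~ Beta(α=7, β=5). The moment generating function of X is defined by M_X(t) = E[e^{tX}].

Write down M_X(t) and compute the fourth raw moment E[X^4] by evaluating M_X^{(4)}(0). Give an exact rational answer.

M_X(t) = ₁F₁(7; 12; t)
dM/dt = 7*₁F₁(8; 13; t)/12
d^2M/dt^2 = 14*₁F₁(9; 14; t)/39
d^3M/dt^3 = 3*₁F₁(10; 15; t)/13
d^4M/dt^4 = 2*₁F₁(11; 16; t)/13

E[X^4] = d^4M/dt^4 |_{t=0} = 2/13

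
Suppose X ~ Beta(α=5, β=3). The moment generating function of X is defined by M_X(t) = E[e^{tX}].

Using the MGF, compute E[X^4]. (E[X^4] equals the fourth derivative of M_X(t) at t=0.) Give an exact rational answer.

E[X^4] = d^4M/dt^4 |_{t=0} = 7/33

M_X(t) = ₁F₁(5; 8; t)
dM/dt = 5*₁F₁(6; 9; t)/8
d^2M/dt^2 = 5*₁F₁(7; 10; t)/12
d^3M/dt^3 = 7*₁F₁(8; 11; t)/24
d^4M/dt^4 = 7*₁F₁(9; 12; t)/33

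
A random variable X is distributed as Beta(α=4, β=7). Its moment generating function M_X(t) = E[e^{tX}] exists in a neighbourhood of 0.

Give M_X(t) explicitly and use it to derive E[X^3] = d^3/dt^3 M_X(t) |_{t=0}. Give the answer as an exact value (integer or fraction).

E[X^3] = D^3[M](0) = 10/143

M_X(t) = ₁F₁(4; 11; t)
D^3[M](t) = 10*₁F₁(7; 14; t)/143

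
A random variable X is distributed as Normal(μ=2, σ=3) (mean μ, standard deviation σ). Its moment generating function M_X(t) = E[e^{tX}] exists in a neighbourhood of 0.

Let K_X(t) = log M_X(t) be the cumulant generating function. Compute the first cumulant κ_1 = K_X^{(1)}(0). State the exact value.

κ_1 = D[K](0) = 2

M_X(t) = e^(9*t^2/2 + 2*t)
K_X(t) = log M_X(t) = 9*t^2/2 + 2*t
D[K](t) = 9*t + 2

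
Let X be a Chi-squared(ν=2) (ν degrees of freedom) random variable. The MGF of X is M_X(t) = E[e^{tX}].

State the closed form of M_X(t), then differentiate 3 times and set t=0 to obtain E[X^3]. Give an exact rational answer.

M_X(t) = 1/(1 - 2*t)
M′(t) = 2/(4*t^2 - 4*t + 1)
M′′(t) = -8/(8*t^3 - 12*t^2 + 6*t - 1)
M′′′(t) = 48/(16*t^4 - 32*t^3 + 24*t^2 - 8*t + 1)

E[X^3] = M′′′(0) = 48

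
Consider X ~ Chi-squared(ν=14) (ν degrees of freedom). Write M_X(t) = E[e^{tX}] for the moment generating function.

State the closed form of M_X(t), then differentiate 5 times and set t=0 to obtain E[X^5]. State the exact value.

M_X(t) = (1 - 2*t)^(-7)
M^(5)(t) = 1774080/(4096*t^12 - 24576*t^11 + 67584*t^10 - 112640*t^9 + 126720*t^8 - 101376*t^7 + 59136*t^6 - 25344*t^5 + 7920*t^4 - 1760*t^3 + 264*t^2 - 24*t + 1)

E[X^5] = M^(5)(0) = 1774080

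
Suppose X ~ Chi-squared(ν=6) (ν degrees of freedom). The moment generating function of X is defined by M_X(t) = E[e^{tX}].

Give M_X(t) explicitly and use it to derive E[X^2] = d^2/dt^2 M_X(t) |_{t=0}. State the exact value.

M_X(t) = (1 - 2*t)^(-3)
dM/dt = 6/(16*t^4 - 32*t^3 + 24*t^2 - 8*t + 1)
d^2M/dt^2 = -48/(32*t^5 - 80*t^4 + 80*t^3 - 40*t^2 + 10*t - 1)

E[X^2] = d^2M/dt^2 |_{t=0} = 48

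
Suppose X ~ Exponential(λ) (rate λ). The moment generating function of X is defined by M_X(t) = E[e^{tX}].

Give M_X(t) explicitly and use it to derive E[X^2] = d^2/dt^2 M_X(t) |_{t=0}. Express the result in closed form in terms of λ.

M_X(t) = λ/(λ - t)
D^2[M](t) = -2*λ/(-λ^3 + 3*λ^2*t - 3*λ*t^2 + t^3)

E[X^2] = D^2[M](0) = 2/λ^2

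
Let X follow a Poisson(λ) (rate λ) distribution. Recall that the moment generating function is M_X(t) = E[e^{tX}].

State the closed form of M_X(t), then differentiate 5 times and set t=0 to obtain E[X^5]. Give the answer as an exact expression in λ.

M_X(t) = e^(λ*(e^(t) - 1))
M′(t) = λ*e^(-λ)*e^(t)*e^(λ*e^(t))
M′′(t) = (λ^2*e^(2*t)*e^(λ*e^(t)) + λ*e^(t)*e^(λ*e^(t)))*e^(-λ)
M′′′(t) = (λ^3*e^(3*t)*e^(λ*e^(t)) + 3*λ^2*e^(2*t)*e^(λ*e^(t)) + λ*e^(t)*e^(λ*e^(t)))*e^(-λ)
M′′′′(t) = (λ^4*e^(4*t)*e^(λ*e^(t)) + 6*λ^3*e^(3*t)*e^(λ*e^(t)) + 7*λ^2*e^(2*t)*e^(λ*e^(t)) + λ*e^(t)*e^(λ*e^(t)))*e^(-λ)
M′′′′′(t) = (λ^5*e^(5*t)*e^(λ*e^(t)) + 10*λ^4*e^(4*t)*e^(λ*e^(t)) + 25*λ^3*e^(3*t)*e^(λ*e^(t)) + 15*λ^2*e^(2*t)*e^(λ*e^(t)) + λ*e^(t)*e^(λ*e^(t)))*e^(-λ)

E[X^5] = M′′′′′(0) = λ*(λ^4 + 10*λ^3 + 25*λ^2 + 15*λ + 1)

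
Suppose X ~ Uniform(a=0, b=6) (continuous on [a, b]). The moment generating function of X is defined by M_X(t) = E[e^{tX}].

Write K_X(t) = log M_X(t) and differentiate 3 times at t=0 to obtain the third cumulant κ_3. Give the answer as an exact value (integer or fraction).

M_X(t) = (e^(6*t) - 1)/(6*t)
K_X(t) = log M_X(t) = -log(t) + log(e^(6*t) - 1) - log(6)
dK/dt = (6*t*e^(6*t) - e^(6*t) + 1)/(t*e^(6*t) - t)
d^2K/dt^2 = (-36*t^2*e^(6*t) + e^(12*t) - 2*e^(6*t) + 1)/(t^2*e^(12*t) - 2*t^2*e^(6*t) + t^2)
d^3K/dt^3 = (216*t^3*e^(12*t) + 216*t^3*e^(6*t) - 2*e^(18*t) + 6*e^(12*t) - 6*e^(6*t) + 2)/(t^3*e^(18*t) - 3*t^3*e^(12*t) + 3*t^3*e^(6*t) - t^3)

κ_3 = d^3K/dt^3 |_{t=0} = 0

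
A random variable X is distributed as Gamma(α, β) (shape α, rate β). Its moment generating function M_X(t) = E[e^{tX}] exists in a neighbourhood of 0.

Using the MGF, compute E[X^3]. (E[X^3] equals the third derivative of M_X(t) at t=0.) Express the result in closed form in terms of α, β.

E[X^3] = d^3M/dt^3 |_{t=0} = α*(α^2 + 3*α + 2)/β^3

M_X(t) = (β/(β - t))^α
dM/dt = -α*β^α*(1/(β - t))^α/(-β + t)
d^2M/dt^2 = (α^2*β^α*(1/(β - t))^α + α*β^α*(1/(β - t))^α)/(β^2 - 2*β*t + t^2)
d^3M/dt^3 = (-α^3*β^α*(1/(β - t))^α - 3*α^2*β^α*(1/(β - t))^α - 2*α*β^α*(1/(β - t))^α)/(-β^3 + 3*β^2*t - 3*β*t^2 + t^3)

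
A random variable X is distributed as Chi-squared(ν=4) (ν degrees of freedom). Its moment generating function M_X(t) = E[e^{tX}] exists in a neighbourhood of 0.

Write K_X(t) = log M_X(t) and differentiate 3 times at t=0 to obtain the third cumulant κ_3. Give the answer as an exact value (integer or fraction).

M_X(t) = (1 - 2*t)^(-2)
K_X(t) = log M_X(t) = -2*log(1 - 2*t)
D^3[K](t) = -32/(8*t^3 - 12*t^2 + 6*t - 1)

κ_3 = D^3[K](0) = 32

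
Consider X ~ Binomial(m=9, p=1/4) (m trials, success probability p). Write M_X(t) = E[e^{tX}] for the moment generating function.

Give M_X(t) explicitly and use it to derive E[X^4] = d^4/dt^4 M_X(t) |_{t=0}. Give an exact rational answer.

M_X(t) = (e^(t)/4 + 3/4)^9

E[X^4] = M′′′′(0) = 1485/16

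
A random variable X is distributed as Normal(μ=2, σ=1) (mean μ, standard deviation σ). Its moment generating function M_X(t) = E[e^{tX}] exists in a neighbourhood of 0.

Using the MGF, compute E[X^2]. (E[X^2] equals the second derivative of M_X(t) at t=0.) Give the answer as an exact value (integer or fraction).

E[X^2] = M′′(0) = 5

M_X(t) = e^(t^2/2 + 2*t)
M′(t) = t*e^(2*t)*e^(t^2/2) + 2*e^(2*t)*e^(t^2/2)
M′′(t) = t^2*e^(2*t)*e^(t^2/2) + 4*t*e^(2*t)*e^(t^2/2) + 5*e^(2*t)*e^(t^2/2)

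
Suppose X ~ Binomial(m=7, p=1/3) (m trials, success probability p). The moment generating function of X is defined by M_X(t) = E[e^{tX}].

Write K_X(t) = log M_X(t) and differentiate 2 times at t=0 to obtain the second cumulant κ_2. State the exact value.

M_X(t) = (e^(t)/3 + 2/3)^7
K_X(t) = log M_X(t) = 7*log(e^(t)/3 + 2/3)
dK/dt = 7*e^(t)/(e^(t) + 2)
d^2K/dt^2 = 14*e^(t)/(e^(2*t) + 4*e^(t) + 4)

κ_2 = d^2K/dt^2 |_{t=0} = 14/9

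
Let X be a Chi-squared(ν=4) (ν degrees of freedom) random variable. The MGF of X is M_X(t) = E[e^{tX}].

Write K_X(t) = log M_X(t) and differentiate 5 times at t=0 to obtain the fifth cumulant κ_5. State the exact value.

κ_5 = d^5K/dt^5 |_{t=0} = 1536

M_X(t) = (1 - 2*t)^(-2)
K_X(t) = log M_X(t) = -2*log(1 - 2*t)
dK/dt = -4/(2*t - 1)
d^2K/dt^2 = 8/(4*t^2 - 4*t + 1)
d^3K/dt^3 = -32/(8*t^3 - 12*t^2 + 6*t - 1)
d^4K/dt^4 = 192/(16*t^4 - 32*t^3 + 24*t^2 - 8*t + 1)
d^5K/dt^5 = -1536/(32*t^5 - 80*t^4 + 80*t^3 - 40*t^2 + 10*t - 1)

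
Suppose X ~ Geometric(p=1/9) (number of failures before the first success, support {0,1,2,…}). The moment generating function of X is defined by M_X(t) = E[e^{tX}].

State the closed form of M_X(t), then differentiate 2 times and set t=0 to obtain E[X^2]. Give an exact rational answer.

E[X^2] = M^(2)(0) = 136

M_X(t) = 1/(9*(1 - 8*e^(t)/9))
M^(2)(t) = (-64*e^(2*t) - 72*e^(t))/(512*e^(3*t) - 1728*e^(2*t) + 1944*e^(t) - 729)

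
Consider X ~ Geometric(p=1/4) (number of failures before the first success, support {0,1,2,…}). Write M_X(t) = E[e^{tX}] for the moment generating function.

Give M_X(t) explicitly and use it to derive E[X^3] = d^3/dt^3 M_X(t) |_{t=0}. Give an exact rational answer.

M_X(t) = 1/(4*(1 - 3*e^(t)/4))
M^(3)(t) = (27*e^(3*t) + 144*e^(2*t) + 48*e^(t))/(81*e^(4*t) - 432*e^(3*t) + 864*e^(2*t) - 768*e^(t) + 256)

E[X^3] = M^(3)(0) = 219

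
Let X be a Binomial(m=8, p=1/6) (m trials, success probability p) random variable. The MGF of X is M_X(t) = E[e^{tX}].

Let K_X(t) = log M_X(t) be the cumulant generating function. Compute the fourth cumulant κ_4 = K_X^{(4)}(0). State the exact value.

κ_4 = D^4[K](0) = 5/27

M_X(t) = (e^(t)/6 + 5/6)^8
K_X(t) = log M_X(t) = 8*log(e^(t)/6 + 5/6)
D^4[K](t) = (40*e^(3*t) - 800*e^(2*t) + 1000*e^(t))/(e^(4*t) + 20*e^(3*t) + 150*e^(2*t) + 500*e^(t) + 625)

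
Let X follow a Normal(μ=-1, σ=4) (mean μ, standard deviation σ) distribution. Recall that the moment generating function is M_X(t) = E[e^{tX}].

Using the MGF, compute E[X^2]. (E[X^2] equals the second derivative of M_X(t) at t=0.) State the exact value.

M_X(t) = e^(8*t^2 - t)
M′(t) = 16*t*e^(-t)*e^(8*t^2) - e^(-t)*e^(8*t^2)
M′′(t) = (256*t^2*e^(8*t^2) - 32*t*e^(8*t^2) + 17*e^(8*t^2))*e^(-t)

E[X^2] = M′′(0) = 17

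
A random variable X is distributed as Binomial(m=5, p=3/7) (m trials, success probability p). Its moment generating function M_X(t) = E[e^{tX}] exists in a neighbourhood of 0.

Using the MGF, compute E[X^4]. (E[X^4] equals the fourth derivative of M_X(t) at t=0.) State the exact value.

M_X(t) = (3*e^(t)/7 + 4/7)^5
M^(4)(t) = 151875*e^(5*t)/16807 + 414720*e^(4*t)/16807 + 349920*e^(3*t)/16807 + 92160*e^(2*t)/16807 + 3840*e^(t)/16807

E[X^4] = M^(4)(0) = 144645/2401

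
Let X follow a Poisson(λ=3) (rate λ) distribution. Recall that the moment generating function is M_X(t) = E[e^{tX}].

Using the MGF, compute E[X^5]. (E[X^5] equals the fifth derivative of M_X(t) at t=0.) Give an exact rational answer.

E[X^5] = M′′′′′(0) = 1866

M_X(t) = e^(3*e^(t) - 3)
M′(t) = 3*e^(-3)*e^(t)*e^(3*e^(t))
M′′(t) = (9*e^(2*t)*e^(3*e^(t)) + 3*e^(t)*e^(3*e^(t)))*e^(-3)
M′′′(t) = (27*e^(3*t)*e^(3*e^(t)) + 27*e^(2*t)*e^(3*e^(t)) + 3*e^(t)*e^(3*e^(t)))*e^(-3)
M′′′′(t) = (81*e^(4*t)*e^(3*e^(t)) + 162*e^(3*t)*e^(3*e^(t)) + 63*e^(2*t)*e^(3*e^(t)) + 3*e^(t)*e^(3*e^(t)))*e^(-3)
M′′′′′(t) = (243*e^(5*t)*e^(3*e^(t)) + 810*e^(4*t)*e^(3*e^(t)) + 675*e^(3*t)*e^(3*e^(t)) + 135*e^(2*t)*e^(3*e^(t)) + 3*e^(t)*e^(3*e^(t)))*e^(-3)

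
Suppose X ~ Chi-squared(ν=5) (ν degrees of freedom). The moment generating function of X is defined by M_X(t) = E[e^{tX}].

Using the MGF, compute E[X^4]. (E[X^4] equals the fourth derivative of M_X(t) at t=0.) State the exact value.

M_X(t) = (1 - 2*t)^(-5/2)
D^4[M](t) = 3465/(64*t^6*√(1 - 2*t) - 192*t^5*√(1 - 2*t) + 240*t^4*√(1 - 2*t) - 160*t^3*√(1 - 2*t) + 60*t^2*√(1 - 2*t) - 12*t*√(1 - 2*t) + √(1 - 2*t))

E[X^4] = D^4[M](0) = 3465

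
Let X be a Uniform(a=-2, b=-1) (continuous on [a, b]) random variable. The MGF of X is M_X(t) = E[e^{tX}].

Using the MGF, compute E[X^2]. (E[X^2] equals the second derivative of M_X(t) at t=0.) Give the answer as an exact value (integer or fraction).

M_X(t) = (e^(-t) - e^(-2*t))/t
D^2[M](t) = (t^2*e^(t) - 4*t^2 + 2*t*e^(t) - 4*t + 2*e^(t) - 2)*e^(-2*t)/t^3

E[X^2] = D^2[M](0) = 7/3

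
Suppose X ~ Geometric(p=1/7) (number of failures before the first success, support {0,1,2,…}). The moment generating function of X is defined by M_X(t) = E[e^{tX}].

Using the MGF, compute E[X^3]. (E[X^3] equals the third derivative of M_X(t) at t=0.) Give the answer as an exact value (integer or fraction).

M_X(t) = 1/(7*(1 - 6*e^(t)/7))
M^(3)(t) = (216*e^(3*t) + 1008*e^(2*t) + 294*e^(t))/(1296*e^(4*t) - 6048*e^(3*t) + 10584*e^(2*t) - 8232*e^(t) + 2401)

E[X^3] = M^(3)(0) = 1518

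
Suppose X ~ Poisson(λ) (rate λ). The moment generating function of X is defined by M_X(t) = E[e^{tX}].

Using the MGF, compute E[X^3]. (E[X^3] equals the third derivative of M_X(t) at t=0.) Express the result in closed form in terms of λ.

E[X^3] = M^(3)(0) = λ*(λ^2 + 3*λ + 1)

M_X(t) = e^(λ*(e^(t) - 1))
M^(3)(t) = (λ^3*e^(3*t)*e^(λ*e^(t)) + 3*λ^2*e^(2*t)*e^(λ*e^(t)) + λ*e^(t)*e^(λ*e^(t)))*e^(-λ)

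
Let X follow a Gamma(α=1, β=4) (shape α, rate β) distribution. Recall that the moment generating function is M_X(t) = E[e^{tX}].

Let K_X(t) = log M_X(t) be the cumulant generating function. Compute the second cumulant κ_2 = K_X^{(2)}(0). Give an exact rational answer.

M_X(t) = 4/(4 - t)
K_X(t) = log M_X(t) = -log(4 - t) + 2*log(2)
K′(t) = -1/(t - 4)
K′′(t) = 1/(t^2 - 8*t + 16)

κ_2 = K′′(0) = 1/16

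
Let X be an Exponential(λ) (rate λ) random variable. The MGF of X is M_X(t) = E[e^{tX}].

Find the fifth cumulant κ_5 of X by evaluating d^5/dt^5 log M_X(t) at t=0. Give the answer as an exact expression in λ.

κ_5 = d^5K/dt^5 |_{t=0} = 24/λ^5

M_X(t) = λ/(λ - t)
K_X(t) = log M_X(t) = log(λ) - log(λ - t)
dK/dt = -1/(-λ + t)
d^2K/dt^2 = 1/(λ^2 - 2*λ*t + t^2)
d^3K/dt^3 = -2/(-λ^3 + 3*λ^2*t - 3*λ*t^2 + t^3)
d^4K/dt^4 = 6/(λ^4 - 4*λ^3*t + 6*λ^2*t^2 - 4*λ*t^3 + t^4)
d^5K/dt^5 = -24/(-λ^5 + 5*λ^4*t - 10*λ^3*t^2 + 10*λ^2*t^3 - 5*λ*t^4 + t^5)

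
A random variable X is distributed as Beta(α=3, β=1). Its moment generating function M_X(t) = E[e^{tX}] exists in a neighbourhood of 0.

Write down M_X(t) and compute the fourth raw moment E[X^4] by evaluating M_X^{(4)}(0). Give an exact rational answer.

E[X^4] = M′′′′(0) = 3/7

M_X(t) = ₁F₁(3; 4; t)
M′(t) = 3*₁F₁(4; 5; t)/4
M′′(t) = 3*₁F₁(5; 6; t)/5
M′′′(t) = ₁F₁(6; 7; t)/2
M′′′′(t) = 3*₁F₁(7; 8; t)/7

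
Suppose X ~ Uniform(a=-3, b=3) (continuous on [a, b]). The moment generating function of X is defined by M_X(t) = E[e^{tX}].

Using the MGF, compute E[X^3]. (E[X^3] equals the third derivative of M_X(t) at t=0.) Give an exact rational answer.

M_X(t) = (e^(3*t) - e^(-3*t))/(6*t)
M^(3)(t) = (9*t^3*e^(6*t) + 9*t^3 - 9*t^2*e^(6*t) + 9*t^2 + 6*t*e^(6*t) + 6*t - 2*e^(6*t) + 2)*e^(-3*t)/(2*t^4)

E[X^3] = M^(3)(0) = 0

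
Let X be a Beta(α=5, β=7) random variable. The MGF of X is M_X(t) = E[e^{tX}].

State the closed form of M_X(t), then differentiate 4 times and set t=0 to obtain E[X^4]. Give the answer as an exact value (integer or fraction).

M_X(t) = ₁F₁(5; 12; t)
M^(4)(t) = 2*₁F₁(9; 16; t)/39

E[X^4] = M^(4)(0) = 2/39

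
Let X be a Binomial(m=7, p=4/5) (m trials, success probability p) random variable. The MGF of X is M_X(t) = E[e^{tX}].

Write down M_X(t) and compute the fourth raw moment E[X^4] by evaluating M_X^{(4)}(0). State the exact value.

E[X^4] = D^4[M](0) = 147868/125

M_X(t) = (4*e^(t)/5 + 1/5)^7
D^4[M](t) = 39337984*e^(7*t)/78125 + 37158912*e^(6*t)/78125 + 21504*e^(5*t)/125 + 458752*e^(4*t)/15625 + 36288*e^(3*t)/15625 + 5376*e^(2*t)/78125 + 28*e^(t)/78125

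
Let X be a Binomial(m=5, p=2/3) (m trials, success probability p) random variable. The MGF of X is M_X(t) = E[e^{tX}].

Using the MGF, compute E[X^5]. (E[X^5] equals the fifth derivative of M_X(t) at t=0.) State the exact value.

M_X(t) = (2*e^(t)/3 + 1/3)^5
dM/dt = 160*e^(5*t)/243 + 320*e^(4*t)/243 + 80*e^(3*t)/81 + 80*e^(2*t)/243 + 10*e^(t)/243
d^2M/dt^2 = 800*e^(5*t)/243 + 1280*e^(4*t)/243 + 80*e^(3*t)/27 + 160*e^(2*t)/243 + 10*e^(t)/243
d^3M/dt^3 = 4000*e^(5*t)/243 + 5120*e^(4*t)/243 + 80*e^(3*t)/9 + 320*e^(2*t)/243 + 10*e^(t)/243
d^4M/dt^4 = 20000*e^(5*t)/243 + 20480*e^(4*t)/243 + 80*e^(3*t)/3 + 640*e^(2*t)/243 + 10*e^(t)/243
d^5M/dt^5 = 100000*e^(5*t)/243 + 81920*e^(4*t)/243 + 80*e^(3*t) + 1280*e^(2*t)/243 + 10*e^(t)/243

E[X^5] = d^5M/dt^5 |_{t=0} = 67550/81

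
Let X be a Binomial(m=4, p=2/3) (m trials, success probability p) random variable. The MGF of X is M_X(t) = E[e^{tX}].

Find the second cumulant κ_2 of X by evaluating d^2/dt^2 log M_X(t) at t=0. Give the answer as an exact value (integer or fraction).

κ_2 = K′′(0) = 8/9

M_X(t) = (2*e^(t)/3 + 1/3)^4
K_X(t) = log M_X(t) = 4*log(2*e^(t)/3 + 1/3)
K′(t) = 8*e^(t)/(2*e^(t) + 1)
K′′(t) = 8*e^(t)/(4*e^(2*t) + 4*e^(t) + 1)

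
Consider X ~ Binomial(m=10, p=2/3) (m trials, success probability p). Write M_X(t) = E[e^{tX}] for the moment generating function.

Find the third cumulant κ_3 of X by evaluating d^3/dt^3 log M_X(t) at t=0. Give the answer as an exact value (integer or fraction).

M_X(t) = (2*e^(t)/3 + 1/3)^10
K_X(t) = log M_X(t) = 10*log(2*e^(t)/3 + 1/3)
K′(t) = 20*e^(t)/(2*e^(t) + 1)
K′′(t) = 20*e^(t)/(4*e^(2*t) + 4*e^(t) + 1)
K′′′(t) = (-40*e^(2*t) + 20*e^(t))/(8*e^(3*t) + 12*e^(2*t) + 6*e^(t) + 1)

κ_3 = K′′′(0) = -20/27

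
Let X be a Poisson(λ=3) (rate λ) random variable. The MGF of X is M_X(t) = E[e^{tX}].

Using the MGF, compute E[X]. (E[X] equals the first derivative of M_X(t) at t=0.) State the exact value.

E[X] = dM/dt |_{t=0} = 3

M_X(t) = e^(3*e^(t) - 3)
dM/dt = 3*e^(-3)*e^(t)*e^(3*e^(t))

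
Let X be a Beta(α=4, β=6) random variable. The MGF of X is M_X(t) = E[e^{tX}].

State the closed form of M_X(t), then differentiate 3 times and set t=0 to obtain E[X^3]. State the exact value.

M_X(t) = ₁F₁(4; 10; t)
dM/dt = 2*₁F₁(5; 11; t)/5
d^2M/dt^2 = 2*₁F₁(6; 12; t)/11
d^3M/dt^3 = ₁F₁(7; 13; t)/11

E[X^3] = d^3M/dt^3 |_{t=0} = 1/11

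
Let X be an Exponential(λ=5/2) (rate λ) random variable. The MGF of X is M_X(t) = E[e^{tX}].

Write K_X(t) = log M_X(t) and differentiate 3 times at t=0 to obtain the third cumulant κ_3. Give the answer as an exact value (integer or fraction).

M_X(t) = 5/(2*(5/2 - t))
K_X(t) = log M_X(t) = -log(5/2 - t) - log(2) + log(5)
K^(3)(t) = -16/(8*t^3 - 60*t^2 + 150*t - 125)

κ_3 = K^(3)(0) = 16/125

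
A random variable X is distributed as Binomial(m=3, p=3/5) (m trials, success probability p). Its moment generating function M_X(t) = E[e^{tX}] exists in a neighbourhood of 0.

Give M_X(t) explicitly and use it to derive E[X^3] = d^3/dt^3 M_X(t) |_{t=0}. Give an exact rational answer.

M_X(t) = (3*e^(t)/5 + 2/5)^3
D^3[M](t) = 729*e^(3*t)/125 + 432*e^(2*t)/125 + 36*e^(t)/125

E[X^3] = D^3[M](0) = 1197/125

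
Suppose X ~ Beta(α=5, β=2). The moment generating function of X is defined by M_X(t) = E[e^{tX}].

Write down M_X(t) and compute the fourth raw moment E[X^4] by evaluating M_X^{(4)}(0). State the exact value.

M_X(t) = ₁F₁(5; 7; t)
M^(4)(t) = ₁F₁(9; 11; t)/3

E[X^4] = M^(4)(0) = 1/3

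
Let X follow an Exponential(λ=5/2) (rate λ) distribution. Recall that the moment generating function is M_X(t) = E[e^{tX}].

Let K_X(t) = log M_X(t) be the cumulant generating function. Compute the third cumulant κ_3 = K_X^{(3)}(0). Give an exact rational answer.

M_X(t) = 5/(2*(5/2 - t))
K_X(t) = log M_X(t) = -log(5/2 - t) - log(2) + log(5)
dK/dt = -2/(2*t - 5)
d^2K/dt^2 = 4/(4*t^2 - 20*t + 25)
d^3K/dt^3 = -16/(8*t^3 - 60*t^2 + 150*t - 125)

κ_3 = d^3K/dt^3 |_{t=0} = 16/125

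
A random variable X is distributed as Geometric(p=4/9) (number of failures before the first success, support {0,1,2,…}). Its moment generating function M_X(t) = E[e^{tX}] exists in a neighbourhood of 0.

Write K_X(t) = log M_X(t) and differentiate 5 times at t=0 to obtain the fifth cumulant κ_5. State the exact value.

κ_5 = D^5[K](0) = 43785/128

M_X(t) = 4/(9*(1 - 5*e^(t)/9))
K_X(t) = log M_X(t) = -log(1 - 5*e^(t)/9) - 2*log(3) + 2*log(2)
D^5[K](t) = (-5625*e^(4*t) - 111375*e^(3*t) - 200475*e^(2*t) - 32805*e^(t))/(3125*e^(5*t) - 28125*e^(4*t) + 101250*e^(3*t) - 182250*e^(2*t) + 164025*e^(t) - 59049)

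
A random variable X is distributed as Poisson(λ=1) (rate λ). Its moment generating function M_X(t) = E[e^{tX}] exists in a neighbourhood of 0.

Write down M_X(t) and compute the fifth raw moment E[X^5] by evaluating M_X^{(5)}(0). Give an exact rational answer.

E[X^5] = D^5[M](0) = 52

M_X(t) = e^(e^(t) - 1)
D^5[M](t) = (e^(5*t)*e^(e^(t)) + 10*e^(4*t)*e^(e^(t)) + 25*e^(3*t)*e^(e^(t)) + 15*e^(2*t)*e^(e^(t)) + e^(t)*e^(e^(t)))*e^(-1)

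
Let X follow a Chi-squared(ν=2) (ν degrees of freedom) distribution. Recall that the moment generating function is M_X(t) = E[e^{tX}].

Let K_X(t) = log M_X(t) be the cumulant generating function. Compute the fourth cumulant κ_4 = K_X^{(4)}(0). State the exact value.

M_X(t) = 1/(1 - 2*t)
K_X(t) = log M_X(t) = -log(1 - 2*t)
K′(t) = -2/(2*t - 1)
K′′(t) = 4/(4*t^2 - 4*t + 1)
K′′′(t) = -16/(8*t^3 - 12*t^2 + 6*t - 1)
K′′′′(t) = 96/(16*t^4 - 32*t^3 + 24*t^2 - 8*t + 1)

κ_4 = K′′′′(0) = 96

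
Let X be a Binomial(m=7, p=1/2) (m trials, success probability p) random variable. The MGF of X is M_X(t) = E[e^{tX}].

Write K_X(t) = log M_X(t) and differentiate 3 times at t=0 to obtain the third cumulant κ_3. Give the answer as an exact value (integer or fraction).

M_X(t) = (e^(t)/2 + 1/2)^7
K_X(t) = log M_X(t) = 7*log(e^(t)/2 + 1/2)
K^(3)(t) = (-7*e^(2*t) + 7*e^(t))/(e^(3*t) + 3*e^(2*t) + 3*e^(t) + 1)

κ_3 = K^(3)(0) = 0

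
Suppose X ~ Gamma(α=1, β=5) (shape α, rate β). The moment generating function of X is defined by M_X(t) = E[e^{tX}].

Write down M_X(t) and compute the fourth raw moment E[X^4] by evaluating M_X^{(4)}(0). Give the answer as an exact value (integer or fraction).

M_X(t) = 5/(5 - t)
M^(4)(t) = -120/(t^5 - 25*t^4 + 250*t^3 - 1250*t^2 + 3125*t - 3125)

E[X^4] = M^(4)(0) = 24/625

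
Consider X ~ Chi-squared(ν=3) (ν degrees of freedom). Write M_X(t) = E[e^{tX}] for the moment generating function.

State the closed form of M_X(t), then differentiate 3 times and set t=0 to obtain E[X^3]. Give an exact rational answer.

M_X(t) = (1 - 2*t)^(-3/2)
D^3[M](t) = 105/(16*t^4*√(1 - 2*t) - 32*t^3*√(1 - 2*t) + 24*t^2*√(1 - 2*t) - 8*t*√(1 - 2*t) + √(1 - 2*t))

E[X^3] = D^3[M](0) = 105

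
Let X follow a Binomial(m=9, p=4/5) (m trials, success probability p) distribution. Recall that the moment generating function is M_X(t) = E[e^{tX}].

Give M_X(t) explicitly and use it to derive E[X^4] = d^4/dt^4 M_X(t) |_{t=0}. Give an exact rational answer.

M_X(t) = (4*e^(t)/5 + 1/5)^9

E[X^4] = M′′′′(0) = 1947924/625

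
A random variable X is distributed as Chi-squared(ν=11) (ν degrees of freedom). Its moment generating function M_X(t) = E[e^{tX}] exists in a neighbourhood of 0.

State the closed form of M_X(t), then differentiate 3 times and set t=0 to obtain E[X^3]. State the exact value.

M_X(t) = (1 - 2*t)^(-11/2)

E[X^3] = D^3[M](0) = 2145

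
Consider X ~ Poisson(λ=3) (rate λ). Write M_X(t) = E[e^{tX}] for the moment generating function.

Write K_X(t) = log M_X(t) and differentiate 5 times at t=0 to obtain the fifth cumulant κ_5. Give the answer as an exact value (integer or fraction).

κ_5 = d^5K/dt^5 |_{t=0} = 3

M_X(t) = e^(3*e^(t) - 3)
K_X(t) = log M_X(t) = 3*e^(t) - 3
dK/dt = 3*e^(t)
d^2K/dt^2 = 3*e^(t)
d^3K/dt^3 = 3*e^(t)
d^4K/dt^4 = 3*e^(t)
d^5K/dt^5 = 3*e^(t)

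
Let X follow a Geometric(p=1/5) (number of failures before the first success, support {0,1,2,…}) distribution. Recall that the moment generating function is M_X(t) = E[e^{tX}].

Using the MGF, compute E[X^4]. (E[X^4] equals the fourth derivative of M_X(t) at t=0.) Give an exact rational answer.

E[X^4] = M′′′′(0) = 8676

M_X(t) = 1/(5*(1 - 4*e^(t)/5))
M′(t) = 4*e^(t)/(16*e^(2*t) - 40*e^(t) + 25)
M′′(t) = (-16*e^(2*t) - 20*e^(t))/(64*e^(3*t) - 240*e^(2*t) + 300*e^(t) - 125)
M′′′(t) = (64*e^(3*t) + 320*e^(2*t) + 100*e^(t))/(256*e^(4*t) - 1280*e^(3*t) + 2400*e^(2*t) - 2000*e^(t) + 625)
M′′′′(t) = (-256*e^(4*t) - 3520*e^(3*t) - 4400*e^(2*t) - 500*e^(t))/(1024*e^(5*t) - 6400*e^(4*t) + 16000*e^(3*t) - 20000*e^(2*t) + 12500*e^(t) - 3125)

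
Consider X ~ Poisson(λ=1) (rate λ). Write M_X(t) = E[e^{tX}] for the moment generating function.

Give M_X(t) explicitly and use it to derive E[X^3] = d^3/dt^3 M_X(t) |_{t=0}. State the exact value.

E[X^3] = M′′′(0) = 5

M_X(t) = e^(e^(t) - 1)
M′(t) = e^(-1)*e^(t)*e^(e^(t))
M′′(t) = (e^(2*t)*e^(e^(t)) + e^(t)*e^(e^(t)))*e^(-1)
M′′′(t) = (e^(3*t)*e^(e^(t)) + 3*e^(2*t)*e^(e^(t)) + e^(t)*e^(e^(t)))*e^(-1)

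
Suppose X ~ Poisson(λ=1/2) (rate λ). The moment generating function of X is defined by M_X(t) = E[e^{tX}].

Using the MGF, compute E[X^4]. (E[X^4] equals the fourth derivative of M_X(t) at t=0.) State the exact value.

E[X^4] = M^(4)(0) = 49/16

M_X(t) = e^(e^(t)/2 - 1/2)
M^(4)(t) = (e^(4*t)*e^(e^(t)/2) + 12*e^(3*t)*e^(e^(t)/2) + 28*e^(2*t)*e^(e^(t)/2) + 8*e^(t)*e^(e^(t)/2))*e^(-1/2)/16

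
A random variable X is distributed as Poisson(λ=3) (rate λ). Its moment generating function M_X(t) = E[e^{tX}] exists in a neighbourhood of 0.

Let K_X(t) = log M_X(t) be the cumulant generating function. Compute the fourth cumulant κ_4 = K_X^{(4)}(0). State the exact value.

κ_4 = K^(4)(0) = 3

M_X(t) = e^(3*e^(t) - 3)
K_X(t) = log M_X(t) = 3*e^(t) - 3
K^(4)(t) = 3*e^(t)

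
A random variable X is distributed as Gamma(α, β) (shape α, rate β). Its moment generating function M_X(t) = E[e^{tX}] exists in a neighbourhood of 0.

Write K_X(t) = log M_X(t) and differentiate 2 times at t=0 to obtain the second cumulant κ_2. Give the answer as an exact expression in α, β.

M_X(t) = (β/(β - t))^α
K_X(t) = log M_X(t) = α*(log(β) - log(β - t))
K′(t) = -α/(-β + t)
K′′(t) = α/(β^2 - 2*β*t + t^2)

κ_2 = K′′(0) = α/β^2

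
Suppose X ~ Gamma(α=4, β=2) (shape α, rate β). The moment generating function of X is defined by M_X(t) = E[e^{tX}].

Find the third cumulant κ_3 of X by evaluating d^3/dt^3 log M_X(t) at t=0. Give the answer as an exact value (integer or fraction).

κ_3 = K^(3)(0) = 1

M_X(t) = 16/(2 - t)^4
K_X(t) = log M_X(t) = -4*log(2 - t) + 4*log(2)
K^(3)(t) = -8/(t^3 - 6*t^2 + 12*t - 8)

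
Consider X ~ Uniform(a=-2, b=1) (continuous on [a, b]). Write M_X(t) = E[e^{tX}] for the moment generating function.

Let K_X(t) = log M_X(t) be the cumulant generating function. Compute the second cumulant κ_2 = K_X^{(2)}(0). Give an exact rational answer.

M_X(t) = (e^(t) - e^(-2*t))/(3*t)
K_X(t) = log M_X(t) = -log(t) + log(e^(t) - e^(-2*t)) - log(3)
K^(2)(t) = (-9*t^2*e^(3*t) + e^(6*t) - 2*e^(3*t) + 1)/(t^2*e^(6*t) - 2*t^2*e^(3*t) + t^2)

κ_2 = K^(2)(0) = 3/4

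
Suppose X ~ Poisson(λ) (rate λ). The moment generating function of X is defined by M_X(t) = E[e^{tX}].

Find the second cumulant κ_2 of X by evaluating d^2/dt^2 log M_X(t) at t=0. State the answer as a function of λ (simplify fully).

κ_2 = d^2K/dt^2 |_{t=0} = λ

M_X(t) = e^(λ*(e^(t) - 1))
K_X(t) = log M_X(t) = λ*(e^(t) - 1)
dK/dt = λ*e^(t)
d^2K/dt^2 = λ*e^(t)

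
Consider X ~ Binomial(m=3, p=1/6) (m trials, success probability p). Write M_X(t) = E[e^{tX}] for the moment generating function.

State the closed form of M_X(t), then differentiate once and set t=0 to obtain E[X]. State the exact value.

E[X] = dM/dt |_{t=0} = 1/2

M_X(t) = (e^(t)/6 + 5/6)^3
dM/dt = e^(3*t)/72 + 5*e^(2*t)/36 + 25*e^(t)/72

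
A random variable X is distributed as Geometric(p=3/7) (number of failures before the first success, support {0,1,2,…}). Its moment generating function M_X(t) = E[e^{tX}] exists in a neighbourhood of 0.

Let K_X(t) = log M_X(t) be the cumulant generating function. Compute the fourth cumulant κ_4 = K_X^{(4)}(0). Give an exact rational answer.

M_X(t) = 3/(7*(1 - 4*e^(t)/7))
K_X(t) = log M_X(t) = -log(1 - 4*e^(t)/7) - log(7) + log(3)
K^(4)(t) = (448*e^(3*t) + 3136*e^(2*t) + 1372*e^(t))/(256*e^(4*t) - 1792*e^(3*t) + 4704*e^(2*t) - 5488*e^(t) + 2401)

κ_4 = K^(4)(0) = 1652/27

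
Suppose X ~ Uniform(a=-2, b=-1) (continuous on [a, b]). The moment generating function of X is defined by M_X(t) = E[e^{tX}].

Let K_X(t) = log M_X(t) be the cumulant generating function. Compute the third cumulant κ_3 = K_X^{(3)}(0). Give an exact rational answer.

M_X(t) = (e^(-t) - e^(-2*t))/t
K_X(t) = log M_X(t) = -log(t) + log(e^(-t) - e^(-2*t))
D^3[K](t) = (t^3*e^(2*t) + t^3*e^(t) - 2*e^(3*t) + 6*e^(2*t) - 6*e^(t) + 2)/(t^3*e^(3*t) - 3*t^3*e^(2*t) + 3*t^3*e^(t) - t^3)

κ_3 = D^3[K](0) = 0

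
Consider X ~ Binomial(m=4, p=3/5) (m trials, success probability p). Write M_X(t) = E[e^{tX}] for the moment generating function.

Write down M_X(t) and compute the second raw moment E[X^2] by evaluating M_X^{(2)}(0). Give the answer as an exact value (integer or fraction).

E[X^2] = D^2[M](0) = 168/25

M_X(t) = (3*e^(t)/5 + 2/5)^4
D^2[M](t) = 1296*e^(4*t)/625 + 1944*e^(3*t)/625 + 864*e^(2*t)/625 + 96*e^(t)/625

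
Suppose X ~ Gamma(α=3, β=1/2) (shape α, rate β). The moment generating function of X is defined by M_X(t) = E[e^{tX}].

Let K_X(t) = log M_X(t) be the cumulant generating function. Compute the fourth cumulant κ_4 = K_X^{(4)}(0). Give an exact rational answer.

κ_4 = K^(4)(0) = 288

M_X(t) = 1/(8*(1/2 - t)^3)
K_X(t) = log M_X(t) = -3*log(1/2 - t) - 3*log(2)
K^(4)(t) = 288/(16*t^4 - 32*t^3 + 24*t^2 - 8*t + 1)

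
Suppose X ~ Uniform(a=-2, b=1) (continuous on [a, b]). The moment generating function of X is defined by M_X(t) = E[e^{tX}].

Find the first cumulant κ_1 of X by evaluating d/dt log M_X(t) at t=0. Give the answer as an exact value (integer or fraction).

κ_1 = K^(1)(0) = -1/2

M_X(t) = (e^(t) - e^(-2*t))/(3*t)
K_X(t) = log M_X(t) = -log(t) + log(e^(t) - e^(-2*t)) - log(3)
K^(1)(t) = (t*e^(3*t) + 2*t - e^(3*t) + 1)/(t*e^(3*t) - t)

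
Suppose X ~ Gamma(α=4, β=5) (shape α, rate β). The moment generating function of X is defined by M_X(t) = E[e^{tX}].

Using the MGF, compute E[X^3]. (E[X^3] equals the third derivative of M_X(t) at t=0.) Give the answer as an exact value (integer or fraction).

E[X^3] = D^3[M](0) = 24/25

M_X(t) = 625/(5 - t)^4
D^3[M](t) = -75000/(t^7 - 35*t^6 + 525*t^5 - 4375*t^4 + 21875*t^3 - 65625*t^2 + 109375*t - 78125)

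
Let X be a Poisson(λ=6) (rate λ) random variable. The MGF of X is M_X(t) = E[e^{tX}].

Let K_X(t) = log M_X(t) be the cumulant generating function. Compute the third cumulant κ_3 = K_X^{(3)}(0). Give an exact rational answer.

M_X(t) = e^(6*e^(t) - 6)
K_X(t) = log M_X(t) = 6*e^(t) - 6
K′(t) = 6*e^(t)
K′′(t) = 6*e^(t)
K′′′(t) = 6*e^(t)

κ_3 = K′′′(0) = 6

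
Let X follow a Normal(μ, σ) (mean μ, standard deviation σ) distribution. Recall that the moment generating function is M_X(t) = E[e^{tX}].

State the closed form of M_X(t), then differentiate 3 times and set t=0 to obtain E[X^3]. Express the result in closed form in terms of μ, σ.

E[X^3] = M′′′(0) = μ*(μ^2 + 3*σ^2)

M_X(t) = e^(μ*t + σ^2*t^2/2)
M′(t) = μ*e^(μ*t)*e^(σ^2*t^2/2) + σ^2*t*e^(μ*t)*e^(σ^2*t^2/2)
M′′(t) = μ^2*e^(μ*t)*e^(σ^2*t^2/2) + 2*μ*σ^2*t*e^(μ*t)*e^(σ^2*t^2/2) + σ^4*t^2*e^(μ*t)*e^(σ^2*t^2/2) + σ^2*e^(μ*t)*e^(σ^2*t^2/2)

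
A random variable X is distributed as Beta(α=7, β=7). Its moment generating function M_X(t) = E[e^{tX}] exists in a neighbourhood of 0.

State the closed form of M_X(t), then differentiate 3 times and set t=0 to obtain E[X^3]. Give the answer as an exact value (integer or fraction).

E[X^3] = D^3[M](0) = 3/20

M_X(t) = ₁F₁(7; 14; t)
D^3[M](t) = 3*₁F₁(10; 17; t)/20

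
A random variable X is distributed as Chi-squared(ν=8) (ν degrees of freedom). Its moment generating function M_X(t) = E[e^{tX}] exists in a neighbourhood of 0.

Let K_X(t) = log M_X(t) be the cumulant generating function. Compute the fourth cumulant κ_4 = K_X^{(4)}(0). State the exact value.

M_X(t) = (1 - 2*t)^(-4)
K_X(t) = log M_X(t) = -4*log(1 - 2*t)
K^(4)(t) = 384/(16*t^4 - 32*t^3 + 24*t^2 - 8*t + 1)

κ_4 = K^(4)(0) = 384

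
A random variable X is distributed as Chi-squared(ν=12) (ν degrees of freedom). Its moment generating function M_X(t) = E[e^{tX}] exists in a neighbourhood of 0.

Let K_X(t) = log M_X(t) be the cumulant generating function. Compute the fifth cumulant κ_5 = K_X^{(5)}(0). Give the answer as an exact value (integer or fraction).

M_X(t) = (1 - 2*t)^(-6)
K_X(t) = log M_X(t) = -6*log(1 - 2*t)
K′(t) = -12/(2*t - 1)
K′′(t) = 24/(4*t^2 - 4*t + 1)
K′′′(t) = -96/(8*t^3 - 12*t^2 + 6*t - 1)
K′′′′(t) = 576/(16*t^4 - 32*t^3 + 24*t^2 - 8*t + 1)
K′′′′′(t) = -4608/(32*t^5 - 80*t^4 + 80*t^3 - 40*t^2 + 10*t - 1)

κ_5 = K′′′′′(0) = 4608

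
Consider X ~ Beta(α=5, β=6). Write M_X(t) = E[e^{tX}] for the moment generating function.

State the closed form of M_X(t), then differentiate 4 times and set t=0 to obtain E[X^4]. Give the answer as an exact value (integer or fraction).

E[X^4] = d^4M/dt^4 |_{t=0} = 10/143

M_X(t) = ₁F₁(5; 11; t)
dM/dt = 5*₁F₁(6; 12; t)/11
d^2M/dt^2 = 5*₁F₁(7; 13; t)/22
d^3M/dt^3 = 35*₁F₁(8; 14; t)/286
d^4M/dt^4 = 10*₁F₁(9; 15; t)/143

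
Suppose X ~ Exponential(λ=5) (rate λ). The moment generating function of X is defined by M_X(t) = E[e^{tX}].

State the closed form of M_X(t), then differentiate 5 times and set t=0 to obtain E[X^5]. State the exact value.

M_X(t) = 5/(5 - t)
D^5[M](t) = 600/(t^6 - 30*t^5 + 375*t^4 - 2500*t^3 + 9375*t^2 - 18750*t + 15625)

E[X^5] = D^5[M](0) = 24/625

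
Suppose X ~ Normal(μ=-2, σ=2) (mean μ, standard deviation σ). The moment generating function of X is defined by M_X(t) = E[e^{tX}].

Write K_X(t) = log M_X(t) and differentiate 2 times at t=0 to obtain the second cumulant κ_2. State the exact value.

κ_2 = D^2[K](0) = 4

M_X(t) = e^(2*t^2 - 2*t)
K_X(t) = log M_X(t) = 2*t^2 - 2*t
D^2[K](t) = 4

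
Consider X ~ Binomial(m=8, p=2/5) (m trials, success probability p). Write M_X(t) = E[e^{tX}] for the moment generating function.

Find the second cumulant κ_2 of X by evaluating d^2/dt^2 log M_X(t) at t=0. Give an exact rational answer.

κ_2 = d^2K/dt^2 |_{t=0} = 48/25

M_X(t) = (2*e^(t)/5 + 3/5)^8
K_X(t) = log M_X(t) = 8*log(2*e^(t)/5 + 3/5)
dK/dt = 16*e^(t)/(2*e^(t) + 3)
d^2K/dt^2 = 48*e^(t)/(4*e^(2*t) + 12*e^(t) + 9)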